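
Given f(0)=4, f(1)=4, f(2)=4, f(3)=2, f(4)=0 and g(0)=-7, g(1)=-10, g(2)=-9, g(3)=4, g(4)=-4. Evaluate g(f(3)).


f(3) = 2
g(2) = -9

-9


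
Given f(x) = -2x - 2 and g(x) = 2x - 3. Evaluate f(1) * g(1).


f(1) = -4
g(1) = -1
Product = 4

4


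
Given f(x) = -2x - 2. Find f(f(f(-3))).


f(-3) = 4
f(4) = -10
f(-10) = 18

18


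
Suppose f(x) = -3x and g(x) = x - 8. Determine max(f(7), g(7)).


-1


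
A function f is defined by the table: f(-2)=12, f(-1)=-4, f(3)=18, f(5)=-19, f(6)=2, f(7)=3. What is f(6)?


Reading from the table at x = 6

2


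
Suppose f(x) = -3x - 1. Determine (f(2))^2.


f(2) = -7
(-7)^2 = 49

49


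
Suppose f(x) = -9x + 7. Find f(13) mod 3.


f(13) = -110
-110 mod 3 = 1

1


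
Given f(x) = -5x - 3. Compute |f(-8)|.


f(-8) = 37
|37| = 37

37


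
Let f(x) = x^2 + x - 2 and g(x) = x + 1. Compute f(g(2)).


g(2) = 3
f(3) = 1*(3)^2 + 1*(3) - 2 = 10

10


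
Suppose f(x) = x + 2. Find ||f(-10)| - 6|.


f(-10) = -8
|-8| = 8
|8 - 6| = 2

2


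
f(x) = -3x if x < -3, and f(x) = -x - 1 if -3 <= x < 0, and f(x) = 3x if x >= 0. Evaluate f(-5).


15


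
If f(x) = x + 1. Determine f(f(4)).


6


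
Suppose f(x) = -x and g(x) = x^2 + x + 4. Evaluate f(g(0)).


g(0) = 4
f(4) = -4

-4


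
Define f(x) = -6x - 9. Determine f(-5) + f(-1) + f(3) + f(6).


f(-5) = 21
f(-1) = -3
f(3) = -27
f(6) = -45
Sum = -54

-54


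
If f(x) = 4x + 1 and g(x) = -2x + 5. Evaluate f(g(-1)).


29


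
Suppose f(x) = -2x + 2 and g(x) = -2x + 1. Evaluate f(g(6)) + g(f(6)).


f(g(6)) = 24
g(f(6)) = 21
Sum = 45

45


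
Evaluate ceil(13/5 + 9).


13/5 = 2.6
2.6 + 9 = 11.6
ceil(11.6) = 12

12


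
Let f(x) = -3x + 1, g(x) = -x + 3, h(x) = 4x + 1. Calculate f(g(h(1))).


7


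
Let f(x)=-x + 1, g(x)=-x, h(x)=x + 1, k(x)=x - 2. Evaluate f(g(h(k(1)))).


k(1) = -1
h(-1) = 0
g(0) = 0
f(0) = 1

1


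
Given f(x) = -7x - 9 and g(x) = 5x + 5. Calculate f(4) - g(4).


f(4) = -37
g(4) = 25
Difference = -62

-62


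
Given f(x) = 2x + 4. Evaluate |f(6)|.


f(6) = 16
|16| = 16

16


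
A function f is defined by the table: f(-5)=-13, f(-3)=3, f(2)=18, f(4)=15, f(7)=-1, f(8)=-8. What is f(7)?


Reading from the table at x = 7

-1


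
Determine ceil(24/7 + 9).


13


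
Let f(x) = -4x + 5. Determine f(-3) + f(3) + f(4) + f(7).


-24


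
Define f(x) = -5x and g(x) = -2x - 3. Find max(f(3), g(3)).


f(3) = -15
g(3) = -9
max = -9

-9


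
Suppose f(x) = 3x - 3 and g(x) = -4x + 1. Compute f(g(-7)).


g(-7) = 29
f(29) = 84

84


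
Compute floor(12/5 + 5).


12/5 = 2.4
2.4 + 5 = 7.4
floor(7.4) = 7

7


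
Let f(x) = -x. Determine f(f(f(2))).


f(2) = -2
f(-2) = 2
f(2) = -2

-2


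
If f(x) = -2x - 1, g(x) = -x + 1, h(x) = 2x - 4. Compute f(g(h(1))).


-7


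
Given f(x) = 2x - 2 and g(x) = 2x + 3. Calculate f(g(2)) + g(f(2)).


f(g(2)) = 12
g(f(2)) = 7
Sum = 19

19


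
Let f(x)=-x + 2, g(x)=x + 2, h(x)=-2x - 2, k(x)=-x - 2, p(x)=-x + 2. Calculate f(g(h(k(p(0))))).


p(0) = 2
k(2) = -4
h(-4) = 6
g(6) = 8
f(8) = -6

-6


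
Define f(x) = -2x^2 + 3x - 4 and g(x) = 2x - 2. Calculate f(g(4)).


g(4) = 6
f(6) = (-2)*(6)^2 + 3*(6) - 4 = -58

-58


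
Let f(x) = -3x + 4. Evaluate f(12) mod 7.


3


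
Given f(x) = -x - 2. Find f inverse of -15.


Solve -x - 2 = -15
x = (-15 + 2) / (-1) = 13

13


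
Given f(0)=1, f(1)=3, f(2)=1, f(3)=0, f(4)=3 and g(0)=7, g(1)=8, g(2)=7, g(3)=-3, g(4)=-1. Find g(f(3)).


f(3) = 0
g(0) = 7

7


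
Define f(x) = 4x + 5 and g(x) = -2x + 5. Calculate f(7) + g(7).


24


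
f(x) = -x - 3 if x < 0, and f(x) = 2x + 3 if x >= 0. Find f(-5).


-5 satisfies x < 0
f(-5) = 2

2


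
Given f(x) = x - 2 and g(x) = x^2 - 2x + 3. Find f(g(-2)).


g(-2) = 11
f(11) = 9

9


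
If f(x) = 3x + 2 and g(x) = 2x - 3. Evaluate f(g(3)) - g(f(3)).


f(g(3)) = 11
g(f(3)) = 19
Difference = -8

-8


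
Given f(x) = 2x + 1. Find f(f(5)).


f(5) = 11
f(11) = 23

23


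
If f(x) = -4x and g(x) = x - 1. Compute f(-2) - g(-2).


f(-2) = 8
g(-2) = -3
Difference = 11

11


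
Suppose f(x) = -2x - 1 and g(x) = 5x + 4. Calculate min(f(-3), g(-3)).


f(-3) = 5
g(-3) = -11
min = -11

-11


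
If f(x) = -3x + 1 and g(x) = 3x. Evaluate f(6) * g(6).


f(6) = -17
g(6) = 18
Product = -306

-306


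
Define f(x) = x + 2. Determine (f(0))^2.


f(0) = 2
(2)^2 = 4

4


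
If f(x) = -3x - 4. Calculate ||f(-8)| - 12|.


f(-8) = 20
|20| = 20
|20 - 12| = 8

8


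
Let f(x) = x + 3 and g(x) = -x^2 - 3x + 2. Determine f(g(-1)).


g(-1) = 4
f(4) = 7

7


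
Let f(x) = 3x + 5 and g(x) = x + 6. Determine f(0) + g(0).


f(0) = 5
g(0) = 6
Sum = 11

11


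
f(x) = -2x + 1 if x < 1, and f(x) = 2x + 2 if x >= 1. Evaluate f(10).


10 satisfies x >= 1
f(10) = 22

22


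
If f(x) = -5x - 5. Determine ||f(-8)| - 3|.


f(-8) = 35
|35| = 35
|35 - 3| = 32

32


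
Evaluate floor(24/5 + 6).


24/5 = 4.8
4.8 + 6 = 10.8
floor(10.8) = 10

10


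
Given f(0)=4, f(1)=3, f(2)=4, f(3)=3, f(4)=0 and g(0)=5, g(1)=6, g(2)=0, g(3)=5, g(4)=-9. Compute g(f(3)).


f(3) = 3
g(3) = 5

5


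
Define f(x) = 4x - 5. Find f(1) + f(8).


26


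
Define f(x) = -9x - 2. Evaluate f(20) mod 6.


4


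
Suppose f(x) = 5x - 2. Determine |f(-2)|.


f(-2) = -12
|-12| = 12

12


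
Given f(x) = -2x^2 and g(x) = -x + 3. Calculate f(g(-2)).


-50


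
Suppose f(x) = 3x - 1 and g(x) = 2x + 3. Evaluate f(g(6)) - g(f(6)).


f(g(6)) = 44
g(f(6)) = 37
Difference = 7

7


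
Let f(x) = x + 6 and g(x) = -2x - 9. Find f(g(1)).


g(1) = -11
f(-11) = -5

-5


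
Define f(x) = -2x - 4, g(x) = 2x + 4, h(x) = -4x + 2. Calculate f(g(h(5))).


h(5) = -18
g(-18) = -32
f(-32) = 60

60


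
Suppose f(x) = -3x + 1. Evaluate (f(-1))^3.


f(-1) = 4
(4)^3 = 64

64


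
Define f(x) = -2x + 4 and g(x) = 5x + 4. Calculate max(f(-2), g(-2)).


8


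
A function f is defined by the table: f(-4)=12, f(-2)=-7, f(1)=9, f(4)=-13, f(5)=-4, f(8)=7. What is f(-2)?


Reading from the table at x = -2

-7


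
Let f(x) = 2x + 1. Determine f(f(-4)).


f(-4) = -7
f(-7) = -13

-13


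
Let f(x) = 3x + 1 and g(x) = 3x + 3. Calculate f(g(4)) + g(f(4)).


f(g(4)) = 46
g(f(4)) = 42
Sum = 88

88


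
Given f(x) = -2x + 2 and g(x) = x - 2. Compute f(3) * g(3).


-4


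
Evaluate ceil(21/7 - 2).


1


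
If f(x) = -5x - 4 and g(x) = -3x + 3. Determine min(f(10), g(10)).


f(10) = -54
g(10) = -27
min = -54

-54


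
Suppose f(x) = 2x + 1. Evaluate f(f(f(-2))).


-9


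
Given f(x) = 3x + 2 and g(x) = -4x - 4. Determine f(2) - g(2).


f(2) = 8
g(2) = -12
Difference = 20

20


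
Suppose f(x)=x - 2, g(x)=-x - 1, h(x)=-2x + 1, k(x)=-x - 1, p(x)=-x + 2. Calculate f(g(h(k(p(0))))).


p(0) = 2
k(2) = -3
h(-3) = 7
g(7) = -8
f(-8) = -10

-10


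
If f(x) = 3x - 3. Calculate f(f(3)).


f(3) = 6
f(6) = 15

15


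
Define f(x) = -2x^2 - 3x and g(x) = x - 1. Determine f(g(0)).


g(0) = -1
f(-1) = (-2)*(-1)^2 - 3*(-1) = 1

1


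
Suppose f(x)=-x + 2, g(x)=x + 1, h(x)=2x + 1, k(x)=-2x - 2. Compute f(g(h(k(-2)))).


-4


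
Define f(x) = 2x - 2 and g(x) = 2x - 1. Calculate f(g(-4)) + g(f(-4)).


f(g(-4)) = -20
g(f(-4)) = -21
Sum = -41

-41


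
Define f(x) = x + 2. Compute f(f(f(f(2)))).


10


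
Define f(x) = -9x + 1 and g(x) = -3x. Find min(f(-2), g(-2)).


f(-2) = 19
g(-2) = 6
min = 6

6


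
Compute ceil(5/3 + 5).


5/3 = 1.6667
1.6667 + 5 = 6.6667
ceil(6.6667) = 7

7


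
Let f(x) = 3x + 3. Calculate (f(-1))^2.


f(-1) = 0
(0)^2 = 0

0


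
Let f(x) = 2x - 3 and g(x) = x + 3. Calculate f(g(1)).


g(1) = 4
f(4) = 5

5


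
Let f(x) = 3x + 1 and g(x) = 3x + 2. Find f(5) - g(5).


f(5) = 16
g(5) = 17
Difference = -1

-1


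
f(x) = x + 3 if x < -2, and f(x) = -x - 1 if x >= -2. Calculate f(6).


-7


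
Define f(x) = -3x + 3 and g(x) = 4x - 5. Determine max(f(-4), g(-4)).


f(-4) = 15
g(-4) = -21
max = 15

15


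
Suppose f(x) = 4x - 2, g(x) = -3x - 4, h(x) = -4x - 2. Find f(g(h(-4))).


-186


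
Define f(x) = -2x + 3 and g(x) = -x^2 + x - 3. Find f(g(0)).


9


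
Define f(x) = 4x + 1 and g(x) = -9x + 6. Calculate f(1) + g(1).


f(1) = 5
g(1) = -3
Sum = 2

2


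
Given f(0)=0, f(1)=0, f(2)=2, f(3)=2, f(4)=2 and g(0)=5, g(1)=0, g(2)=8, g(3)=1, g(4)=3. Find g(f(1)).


f(1) = 0
g(0) = 5

5


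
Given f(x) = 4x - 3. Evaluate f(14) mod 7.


4


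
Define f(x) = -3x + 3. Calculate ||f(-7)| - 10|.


f(-7) = 24
|24| = 24
|24 - 10| = 14

14


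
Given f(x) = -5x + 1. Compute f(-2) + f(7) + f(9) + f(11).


f(-2) = 11
f(7) = -34
f(9) = -44
f(11) = -54
Sum = -121

-121


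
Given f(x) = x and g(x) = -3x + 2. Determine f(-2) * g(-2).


-16


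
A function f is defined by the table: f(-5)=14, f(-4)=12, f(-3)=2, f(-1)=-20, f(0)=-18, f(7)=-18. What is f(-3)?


Reading from the table at x = -3

2


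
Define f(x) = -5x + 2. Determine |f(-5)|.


f(-5) = 27
|27| = 27

27


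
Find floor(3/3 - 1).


0


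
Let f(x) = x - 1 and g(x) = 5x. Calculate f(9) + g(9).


f(9) = 8
g(9) = 45
Sum = 53

53


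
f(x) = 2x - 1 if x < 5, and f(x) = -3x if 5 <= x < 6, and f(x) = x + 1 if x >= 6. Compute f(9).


10


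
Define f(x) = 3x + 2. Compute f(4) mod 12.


f(4) = 14
14 mod 12 = 2

2


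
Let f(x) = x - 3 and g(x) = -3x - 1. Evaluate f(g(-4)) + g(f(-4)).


f(g(-4)) = 8
g(f(-4)) = 20
Sum = 28

28


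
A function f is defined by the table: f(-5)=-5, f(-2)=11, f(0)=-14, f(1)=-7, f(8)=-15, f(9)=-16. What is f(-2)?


Reading from the table at x = -2

11


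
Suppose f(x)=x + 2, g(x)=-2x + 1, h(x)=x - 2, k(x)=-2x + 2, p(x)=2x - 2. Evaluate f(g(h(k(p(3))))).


p(3) = 4
k(4) = -6
h(-6) = -8
g(-8) = 17
f(17) = 19

19


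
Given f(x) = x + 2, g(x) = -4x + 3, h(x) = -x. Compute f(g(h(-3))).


h(-3) = 3
g(3) = -9
f(-9) = -7

-7


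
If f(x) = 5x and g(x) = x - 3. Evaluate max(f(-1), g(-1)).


f(-1) = -5
g(-1) = -4
max = -4

-4


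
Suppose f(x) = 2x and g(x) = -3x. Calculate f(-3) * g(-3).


-54


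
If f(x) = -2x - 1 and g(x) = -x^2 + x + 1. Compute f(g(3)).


9


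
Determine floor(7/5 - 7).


7/5 = 1.4
1.4 - 7 = -5.6
floor(-5.6) = -6

-6


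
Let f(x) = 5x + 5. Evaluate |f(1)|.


f(1) = 10
|10| = 10

10


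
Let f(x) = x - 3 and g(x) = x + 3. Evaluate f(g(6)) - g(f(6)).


f(g(6)) = 6
g(f(6)) = 6
Difference = 0

0


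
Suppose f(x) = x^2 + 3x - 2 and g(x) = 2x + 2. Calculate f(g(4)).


g(4) = 10
f(10) = 1*(10)^2 + 3*(10) - 2 = 128

128


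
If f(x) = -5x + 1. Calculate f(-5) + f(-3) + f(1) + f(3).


f(-5) = 26
f(-3) = 16
f(1) = -4
f(3) = -14
Sum = 24

24


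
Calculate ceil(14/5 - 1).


2


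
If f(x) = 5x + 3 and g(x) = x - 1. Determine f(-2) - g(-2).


-4


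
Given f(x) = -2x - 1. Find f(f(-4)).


f(-4) = 7
f(7) = -15

-15


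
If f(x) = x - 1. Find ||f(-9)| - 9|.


f(-9) = -10
|-10| = 10
|10 - 9| = 1

1


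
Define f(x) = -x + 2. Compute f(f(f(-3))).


5


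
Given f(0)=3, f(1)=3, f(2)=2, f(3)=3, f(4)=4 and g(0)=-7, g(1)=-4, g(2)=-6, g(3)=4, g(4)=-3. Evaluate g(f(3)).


f(3) = 3
g(3) = 4

4


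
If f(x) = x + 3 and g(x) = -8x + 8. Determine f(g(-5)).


51


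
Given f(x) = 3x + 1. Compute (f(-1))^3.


-8


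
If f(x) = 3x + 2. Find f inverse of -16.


Solve 3x + 2 = -16
x = (-16 - 2) / 3 = -6

-6


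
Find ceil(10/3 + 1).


10/3 = 3.3333
3.3333 + 1 = 4.3333
ceil(4.3333) = 5

5


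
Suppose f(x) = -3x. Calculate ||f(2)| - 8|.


f(2) = -6
|-6| = 6
|6 - 8| = 2

2


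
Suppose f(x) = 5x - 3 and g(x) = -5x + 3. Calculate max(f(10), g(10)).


f(10) = 47
g(10) = -47
max = 47

47


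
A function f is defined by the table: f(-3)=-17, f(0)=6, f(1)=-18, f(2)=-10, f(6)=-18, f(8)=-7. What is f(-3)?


Reading from the table at x = -3

-17


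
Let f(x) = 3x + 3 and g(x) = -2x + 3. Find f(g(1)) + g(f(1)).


f(g(1)) = 6
g(f(1)) = -9
Sum = -3

-3


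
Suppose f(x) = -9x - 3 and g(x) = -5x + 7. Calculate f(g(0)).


g(0) = 7
f(7) = -66

-66


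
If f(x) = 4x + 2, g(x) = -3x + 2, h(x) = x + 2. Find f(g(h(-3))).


h(-3) = -1
g(-1) = 5
f(5) = 22

22


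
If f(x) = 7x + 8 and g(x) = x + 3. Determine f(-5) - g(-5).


f(-5) = -27
g(-5) = -2
Difference = -25

-25


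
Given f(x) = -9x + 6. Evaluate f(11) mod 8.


f(11) = -93
-93 mod 8 = 3

3


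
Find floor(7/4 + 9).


10


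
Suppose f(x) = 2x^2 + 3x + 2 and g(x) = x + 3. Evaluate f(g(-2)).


g(-2) = 1
f(1) = 2*(1)^2 + 3*(1) + 2 = 7

7


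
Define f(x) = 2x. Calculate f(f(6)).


f(6) = 12
f(12) = 24

24


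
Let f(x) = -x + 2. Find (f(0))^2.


4


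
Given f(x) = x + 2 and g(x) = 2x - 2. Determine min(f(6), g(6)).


f(6) = 8
g(6) = 10
min = 8

8


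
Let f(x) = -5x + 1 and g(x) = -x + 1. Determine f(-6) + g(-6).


f(-6) = 31
g(-6) = 7
Sum = 38

38


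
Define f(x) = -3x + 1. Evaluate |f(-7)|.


22


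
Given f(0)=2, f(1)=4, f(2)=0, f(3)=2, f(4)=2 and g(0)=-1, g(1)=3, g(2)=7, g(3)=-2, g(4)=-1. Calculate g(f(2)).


f(2) = 0
g(0) = -1

-1


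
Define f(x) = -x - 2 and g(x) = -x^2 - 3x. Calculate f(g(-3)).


g(-3) = 0
f(0) = -2

-2


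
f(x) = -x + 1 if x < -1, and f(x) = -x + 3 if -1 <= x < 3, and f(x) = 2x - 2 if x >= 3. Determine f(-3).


4


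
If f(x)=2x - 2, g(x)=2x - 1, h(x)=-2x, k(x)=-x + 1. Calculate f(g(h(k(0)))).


k(0) = 1
h(1) = -2
g(-2) = -5
f(-5) = -12

-12


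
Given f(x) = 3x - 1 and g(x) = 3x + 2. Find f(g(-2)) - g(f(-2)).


6


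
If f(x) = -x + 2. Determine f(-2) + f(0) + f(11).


f(-2) = 4
f(0) = 2
f(11) = -9
Sum = -3

-3


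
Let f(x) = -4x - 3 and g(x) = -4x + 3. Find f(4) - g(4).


-6


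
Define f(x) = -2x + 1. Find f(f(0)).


f(0) = 1
f(1) = -1

-1


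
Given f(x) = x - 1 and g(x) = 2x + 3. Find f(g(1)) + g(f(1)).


f(g(1)) = 4
g(f(1)) = 3
Sum = 7

7


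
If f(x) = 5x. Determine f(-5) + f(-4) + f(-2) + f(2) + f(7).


f(-5) = -25
f(-4) = -20
f(-2) = -10
f(2) = 10
f(7) = 35
Sum = -10

-10


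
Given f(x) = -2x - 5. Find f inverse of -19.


7


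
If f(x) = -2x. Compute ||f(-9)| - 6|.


f(-9) = 18
|18| = 18
|18 - 6| = 12

12


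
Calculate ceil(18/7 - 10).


18/7 = 2.5714
2.5714 - 10 = -7.4286
ceil(-7.4286) = -7

-7


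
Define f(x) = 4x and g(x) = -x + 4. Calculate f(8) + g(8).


f(8) = 32
g(8) = -4
Sum = 28

28


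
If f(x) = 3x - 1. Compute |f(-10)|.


f(-10) = -31
|-31| = 31

31


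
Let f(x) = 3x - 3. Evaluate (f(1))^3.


f(1) = 0
(0)^3 = 0

0


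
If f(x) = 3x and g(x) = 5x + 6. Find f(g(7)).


g(7) = 41
f(41) = 123

123


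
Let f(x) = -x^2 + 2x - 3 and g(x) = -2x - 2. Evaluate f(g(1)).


g(1) = -4
f(-4) = (-1)*(-4)^2 + 2*(-4) - 3 = -27

-27


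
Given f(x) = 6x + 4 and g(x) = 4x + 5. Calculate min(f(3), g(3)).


17


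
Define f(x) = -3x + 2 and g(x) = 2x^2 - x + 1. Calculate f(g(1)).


g(1) = 2
f(2) = -4

-4


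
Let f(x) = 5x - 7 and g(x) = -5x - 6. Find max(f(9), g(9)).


f(9) = 38
g(9) = -51
max = 38

38


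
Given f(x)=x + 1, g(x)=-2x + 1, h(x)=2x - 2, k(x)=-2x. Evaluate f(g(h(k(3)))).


30


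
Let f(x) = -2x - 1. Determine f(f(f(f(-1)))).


-11


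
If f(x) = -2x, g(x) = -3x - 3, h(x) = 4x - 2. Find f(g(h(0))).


h(0) = -2
g(-2) = 3
f(3) = -6

-6


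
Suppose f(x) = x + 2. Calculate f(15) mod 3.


f(15) = 17
17 mod 3 = 2

2


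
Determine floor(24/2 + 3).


24/2 = 12
12 + 3 = 15
floor(15) = 15

15


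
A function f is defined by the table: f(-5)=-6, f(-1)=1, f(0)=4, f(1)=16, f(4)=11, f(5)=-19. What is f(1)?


Reading from the table at x = 1

16


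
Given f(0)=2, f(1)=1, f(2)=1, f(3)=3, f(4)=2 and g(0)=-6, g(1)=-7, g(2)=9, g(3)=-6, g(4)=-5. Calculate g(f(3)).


-6


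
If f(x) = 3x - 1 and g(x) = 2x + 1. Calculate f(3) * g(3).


f(3) = 8
g(3) = 7
Product = 56

56


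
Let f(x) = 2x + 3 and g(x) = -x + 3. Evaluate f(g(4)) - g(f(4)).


f(g(4)) = 1
g(f(4)) = -8
Difference = 9

9


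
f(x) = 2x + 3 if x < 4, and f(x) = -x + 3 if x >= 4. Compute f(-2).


-2 satisfies x < 4
f(-2) = -1

-1


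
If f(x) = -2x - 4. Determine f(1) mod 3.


f(1) = -6
-6 mod 3 = 0

0


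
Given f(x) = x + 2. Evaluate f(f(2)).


f(2) = 4
f(4) = 6

6


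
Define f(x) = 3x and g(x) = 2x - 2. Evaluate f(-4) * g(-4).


f(-4) = -12
g(-4) = -10
Product = 120

120


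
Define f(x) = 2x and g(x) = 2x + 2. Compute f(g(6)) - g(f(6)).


2


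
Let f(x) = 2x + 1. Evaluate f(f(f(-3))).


f(-3) = -5
f(-5) = -9
f(-9) = -17

-17


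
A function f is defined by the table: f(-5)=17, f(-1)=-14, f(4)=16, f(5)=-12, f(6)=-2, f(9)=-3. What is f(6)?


Reading from the table at x = 6

-2


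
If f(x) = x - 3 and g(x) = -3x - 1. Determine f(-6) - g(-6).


f(-6) = -9
g(-6) = 17
Difference = -26

-26


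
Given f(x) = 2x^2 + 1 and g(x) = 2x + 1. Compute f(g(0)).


3


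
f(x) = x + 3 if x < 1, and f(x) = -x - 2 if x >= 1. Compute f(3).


3 satisfies x >= 1
f(3) = -5

-5


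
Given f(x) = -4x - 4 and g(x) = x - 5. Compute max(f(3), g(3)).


f(3) = -16
g(3) = -2
max = -2

-2


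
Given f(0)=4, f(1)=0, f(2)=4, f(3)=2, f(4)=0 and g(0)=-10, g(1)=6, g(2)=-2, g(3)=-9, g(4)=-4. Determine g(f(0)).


f(0) = 4
g(4) = -4

-4


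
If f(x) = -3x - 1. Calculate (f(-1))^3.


8


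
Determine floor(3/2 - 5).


3/2 = 1.5
1.5 - 5 = -3.5
floor(-3.5) = -4

-4


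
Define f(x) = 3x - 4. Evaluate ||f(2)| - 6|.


f(2) = 2
|2| = 2
|2 - 6| = 4

4


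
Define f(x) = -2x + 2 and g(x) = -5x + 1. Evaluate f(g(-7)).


g(-7) = 36
f(36) = -70

-70


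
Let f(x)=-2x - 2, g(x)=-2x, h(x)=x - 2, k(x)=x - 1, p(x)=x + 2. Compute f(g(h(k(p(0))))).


p(0) = 2
k(2) = 1
h(1) = -1
g(-1) = 2
f(2) = -6

-6


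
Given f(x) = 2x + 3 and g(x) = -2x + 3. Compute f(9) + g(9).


6


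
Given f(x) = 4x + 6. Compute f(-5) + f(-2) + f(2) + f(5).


f(-5) = -14
f(-2) = -2
f(2) = 14
f(5) = 26
Sum = 24

24


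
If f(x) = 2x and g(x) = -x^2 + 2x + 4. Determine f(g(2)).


8


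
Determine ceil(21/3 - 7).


21/3 = 7
7 - 7 = 0
ceil(0) = 0

0


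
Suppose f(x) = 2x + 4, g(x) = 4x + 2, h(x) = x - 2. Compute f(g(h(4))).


h(4) = 2
g(2) = 10
f(10) = 24

24


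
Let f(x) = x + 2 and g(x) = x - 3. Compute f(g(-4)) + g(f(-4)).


-10


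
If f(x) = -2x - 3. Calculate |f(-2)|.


f(-2) = 1
|1| = 1

1


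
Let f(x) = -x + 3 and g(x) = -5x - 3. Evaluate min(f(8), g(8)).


f(8) = -5
g(8) = -43
min = -43

-43


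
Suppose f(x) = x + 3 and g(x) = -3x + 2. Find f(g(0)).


5


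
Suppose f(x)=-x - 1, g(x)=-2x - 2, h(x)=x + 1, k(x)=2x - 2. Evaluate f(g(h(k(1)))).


k(1) = 0
h(0) = 1
g(1) = -4
f(-4) = 3

3


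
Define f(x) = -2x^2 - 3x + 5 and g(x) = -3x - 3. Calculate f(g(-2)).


-22


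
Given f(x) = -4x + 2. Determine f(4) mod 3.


f(4) = -14
-14 mod 3 = 1

1


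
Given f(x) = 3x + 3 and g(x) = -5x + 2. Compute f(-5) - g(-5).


f(-5) = -12
g(-5) = 27
Difference = -39

-39


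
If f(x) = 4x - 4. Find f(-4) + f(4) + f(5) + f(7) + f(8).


60


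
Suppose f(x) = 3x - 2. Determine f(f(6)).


f(6) = 16
f(16) = 46

46


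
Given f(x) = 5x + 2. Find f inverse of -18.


Solve 5x + 2 = -18
x = (-18 - 2) / 5 = -4

-4


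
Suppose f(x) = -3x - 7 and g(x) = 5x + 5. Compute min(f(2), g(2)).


f(2) = -13
g(2) = 15
min = -13

-13


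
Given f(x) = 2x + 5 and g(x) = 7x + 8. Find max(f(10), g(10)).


f(10) = 25
g(10) = 78
max = 78

78


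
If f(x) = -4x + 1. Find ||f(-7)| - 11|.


18


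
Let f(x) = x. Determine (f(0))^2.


f(0) = 0
(0)^2 = 0

0


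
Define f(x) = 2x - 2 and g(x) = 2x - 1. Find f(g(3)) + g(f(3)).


f(g(3)) = 8
g(f(3)) = 7
Sum = 15

15


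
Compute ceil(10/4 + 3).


10/4 = 2.5
2.5 + 3 = 5.5
ceil(5.5) = 6

6


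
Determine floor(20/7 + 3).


20/7 = 2.8571
2.8571 + 3 = 5.8571
floor(5.8571) = 5

5


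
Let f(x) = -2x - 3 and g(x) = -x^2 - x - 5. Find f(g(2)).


g(2) = -11
f(-11) = 19

19


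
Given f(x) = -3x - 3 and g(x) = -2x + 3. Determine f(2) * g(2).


f(2) = -9
g(2) = -1
Product = 9

9


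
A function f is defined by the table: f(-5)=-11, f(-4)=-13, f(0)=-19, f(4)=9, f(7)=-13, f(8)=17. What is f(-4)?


Reading from the table at x = -4

-13


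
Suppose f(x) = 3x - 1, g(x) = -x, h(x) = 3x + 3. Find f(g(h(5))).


-55


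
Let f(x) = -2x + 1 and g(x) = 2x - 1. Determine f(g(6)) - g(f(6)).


f(g(6)) = -21
g(f(6)) = -23
Difference = 2

2


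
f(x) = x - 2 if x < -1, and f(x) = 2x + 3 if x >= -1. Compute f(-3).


-3 satisfies x < -1
f(-3) = -5

-5


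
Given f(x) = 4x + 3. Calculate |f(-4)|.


f(-4) = -13
|-13| = 13

13


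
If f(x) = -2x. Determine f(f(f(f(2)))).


32


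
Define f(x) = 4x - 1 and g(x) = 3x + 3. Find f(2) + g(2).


f(2) = 7
g(2) = 9
Sum = 16

16


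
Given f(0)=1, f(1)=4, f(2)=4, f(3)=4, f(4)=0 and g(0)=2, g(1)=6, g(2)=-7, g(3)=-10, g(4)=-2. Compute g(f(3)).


-2


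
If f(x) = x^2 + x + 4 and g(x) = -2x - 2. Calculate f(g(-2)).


g(-2) = 2
f(2) = 1*(2)^2 + 1*(2) + 4 = 10

10


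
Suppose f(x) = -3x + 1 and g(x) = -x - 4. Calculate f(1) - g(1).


f(1) = -2
g(1) = -5
Difference = 3

3


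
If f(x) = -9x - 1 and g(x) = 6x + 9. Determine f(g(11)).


g(11) = 75
f(75) = -676

-676


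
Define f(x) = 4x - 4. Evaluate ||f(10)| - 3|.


f(10) = 36
|36| = 36
|36 - 3| = 33

33


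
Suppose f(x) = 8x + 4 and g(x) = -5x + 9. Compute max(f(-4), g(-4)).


f(-4) = -28
g(-4) = 29
max = 29

29


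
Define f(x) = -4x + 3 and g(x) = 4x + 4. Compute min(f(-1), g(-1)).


f(-1) = 7
g(-1) = 0
min = 0

0


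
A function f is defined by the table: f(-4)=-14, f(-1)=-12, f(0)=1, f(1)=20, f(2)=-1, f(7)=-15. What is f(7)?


-15


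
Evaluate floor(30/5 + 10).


30/5 = 6
6 + 10 = 16
floor(16) = 16

16


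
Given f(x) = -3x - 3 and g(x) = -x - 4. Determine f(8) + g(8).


f(8) = -27
g(8) = -12
Sum = -39

-39


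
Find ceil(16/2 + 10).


16/2 = 8
8 + 10 = 18
ceil(18) = 18

18


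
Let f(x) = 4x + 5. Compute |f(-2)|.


f(-2) = -3
|-3| = 3

3


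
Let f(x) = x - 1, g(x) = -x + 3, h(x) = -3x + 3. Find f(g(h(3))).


h(3) = -6
g(-6) = 9
f(9) = 8

8


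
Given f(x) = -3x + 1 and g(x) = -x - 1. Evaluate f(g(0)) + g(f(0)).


f(g(0)) = 4
g(f(0)) = -2
Sum = 2

2


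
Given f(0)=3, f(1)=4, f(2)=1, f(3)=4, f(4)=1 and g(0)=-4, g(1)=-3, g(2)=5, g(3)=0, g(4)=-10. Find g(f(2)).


f(2) = 1
g(1) = -3

-3


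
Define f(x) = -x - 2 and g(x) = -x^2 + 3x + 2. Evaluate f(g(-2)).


g(-2) = -8
f(-8) = 6

6


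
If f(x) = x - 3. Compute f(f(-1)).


f(-1) = -4
f(-4) = -7

-7


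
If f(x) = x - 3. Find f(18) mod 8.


f(18) = 15
15 mod 8 = 7

7


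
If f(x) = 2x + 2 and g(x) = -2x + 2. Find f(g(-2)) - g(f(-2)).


8


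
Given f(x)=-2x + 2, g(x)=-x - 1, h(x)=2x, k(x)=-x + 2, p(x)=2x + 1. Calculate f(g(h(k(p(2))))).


p(2) = 5
k(5) = -3
h(-3) = -6
g(-6) = 5
f(5) = -8

-8


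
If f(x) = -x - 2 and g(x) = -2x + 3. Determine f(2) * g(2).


f(2) = -4
g(2) = -1
Product = 4

4


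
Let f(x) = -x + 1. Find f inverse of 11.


Solve -x + 1 = 11
x = (11 - 1) / (-1) = -10

-10


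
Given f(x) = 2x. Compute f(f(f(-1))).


f(-1) = -2
f(-2) = -4
f(-4) = -8

-8


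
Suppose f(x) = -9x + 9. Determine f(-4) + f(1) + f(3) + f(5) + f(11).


f(-4) = 45
f(1) = 0
f(3) = -18
f(5) = -36
f(11) = -90
Sum = -99

-99


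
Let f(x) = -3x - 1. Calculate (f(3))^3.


f(3) = -10
(-10)^3 = -1000

-1000


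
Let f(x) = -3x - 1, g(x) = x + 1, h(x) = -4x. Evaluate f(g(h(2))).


20


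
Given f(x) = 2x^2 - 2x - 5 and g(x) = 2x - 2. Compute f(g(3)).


19


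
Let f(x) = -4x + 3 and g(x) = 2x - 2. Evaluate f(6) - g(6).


f(6) = -21
g(6) = 10
Difference = -31

-31


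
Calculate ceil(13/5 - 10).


13/5 = 2.6
2.6 - 10 = -7.4
ceil(-7.4) = -7

-7


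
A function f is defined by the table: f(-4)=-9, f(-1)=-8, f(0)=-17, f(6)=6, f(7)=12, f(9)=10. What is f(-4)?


-9


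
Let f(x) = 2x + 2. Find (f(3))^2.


f(3) = 8
(8)^2 = 64

64


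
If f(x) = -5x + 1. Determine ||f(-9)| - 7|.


f(-9) = 46
|46| = 46
|46 - 7| = 39

39


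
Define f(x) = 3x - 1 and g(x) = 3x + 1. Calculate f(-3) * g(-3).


f(-3) = -10
g(-3) = -8
Product = 80

80


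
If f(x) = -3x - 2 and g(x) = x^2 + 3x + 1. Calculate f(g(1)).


g(1) = 5
f(5) = -17

-17


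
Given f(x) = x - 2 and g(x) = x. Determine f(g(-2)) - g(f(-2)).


f(g(-2)) = -4
g(f(-2)) = -4
Difference = 0

0


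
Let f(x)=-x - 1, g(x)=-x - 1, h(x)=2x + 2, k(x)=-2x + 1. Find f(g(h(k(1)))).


k(1) = -1
h(-1) = 0
g(0) = -1
f(-1) = 0

0


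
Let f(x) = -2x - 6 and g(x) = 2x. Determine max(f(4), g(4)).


f(4) = -14
g(4) = 8
max = 8

8


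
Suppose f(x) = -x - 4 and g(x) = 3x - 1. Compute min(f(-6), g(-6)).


f(-6) = 2
g(-6) = -19
min = -19

-19


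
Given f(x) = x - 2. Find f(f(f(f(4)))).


f(4) = 2
f(2) = 0
f(0) = -2
f(-2) = -4

-4


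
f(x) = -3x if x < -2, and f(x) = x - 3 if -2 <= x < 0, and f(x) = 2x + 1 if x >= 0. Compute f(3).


3 satisfies x >= 0
f(3) = 7

7


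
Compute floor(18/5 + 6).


18/5 = 3.6
3.6 + 6 = 9.6
floor(9.6) = 9

9


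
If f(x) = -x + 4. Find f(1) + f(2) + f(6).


f(1) = 3
f(2) = 2
f(6) = -2
Sum = 3

3


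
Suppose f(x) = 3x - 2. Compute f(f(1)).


1


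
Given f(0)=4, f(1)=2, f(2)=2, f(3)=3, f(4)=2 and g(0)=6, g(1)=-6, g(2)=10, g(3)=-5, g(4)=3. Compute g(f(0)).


f(0) = 4
g(4) = 3

3


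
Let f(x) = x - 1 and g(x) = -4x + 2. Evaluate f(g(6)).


g(6) = -22
f(-22) = -23

-23


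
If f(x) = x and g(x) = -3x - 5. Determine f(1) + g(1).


-7


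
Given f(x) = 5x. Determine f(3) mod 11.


f(3) = 15
15 mod 11 = 4

4


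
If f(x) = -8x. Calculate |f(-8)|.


64


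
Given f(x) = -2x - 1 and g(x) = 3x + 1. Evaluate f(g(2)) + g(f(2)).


f(g(2)) = -15
g(f(2)) = -14
Sum = -29

-29


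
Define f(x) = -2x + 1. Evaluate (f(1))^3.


f(1) = -1
(-1)^3 = -1

-1


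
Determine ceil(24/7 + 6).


10


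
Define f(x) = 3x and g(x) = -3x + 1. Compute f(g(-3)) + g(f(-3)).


f(g(-3)) = 30
g(f(-3)) = 28
Sum = 58

58


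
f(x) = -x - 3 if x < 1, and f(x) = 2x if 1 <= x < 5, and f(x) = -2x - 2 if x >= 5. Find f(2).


2 satisfies 1 <= x < 5
f(2) = 4

4


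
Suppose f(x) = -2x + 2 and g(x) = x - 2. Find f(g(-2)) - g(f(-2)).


f(g(-2)) = 10
g(f(-2)) = 4
Difference = 6

6


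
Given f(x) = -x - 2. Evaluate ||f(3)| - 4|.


f(3) = -5
|-5| = 5
|5 - 4| = 1

1


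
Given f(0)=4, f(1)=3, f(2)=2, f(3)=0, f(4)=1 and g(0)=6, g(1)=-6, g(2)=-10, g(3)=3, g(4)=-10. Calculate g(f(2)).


f(2) = 2
g(2) = -10

-10


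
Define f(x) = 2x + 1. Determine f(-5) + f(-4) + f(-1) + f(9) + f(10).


23


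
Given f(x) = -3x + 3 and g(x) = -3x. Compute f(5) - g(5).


f(5) = -12
g(5) = -15
Difference = 3

3


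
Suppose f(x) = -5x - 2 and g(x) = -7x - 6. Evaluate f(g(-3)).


g(-3) = 15
f(15) = -77

-77


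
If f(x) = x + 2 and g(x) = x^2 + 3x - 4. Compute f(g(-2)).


g(-2) = -6
f(-6) = -4

-4


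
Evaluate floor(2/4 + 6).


2/4 = 0.5
0.5 + 6 = 6.5
floor(6.5) = 6

6


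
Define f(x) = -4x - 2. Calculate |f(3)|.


f(3) = -14
|-14| = 14

14


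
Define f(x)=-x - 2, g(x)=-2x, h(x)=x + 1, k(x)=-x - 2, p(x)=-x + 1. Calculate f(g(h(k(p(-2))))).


p(-2) = 3
k(3) = -5
h(-5) = -4
g(-4) = 8
f(8) = -10

-10


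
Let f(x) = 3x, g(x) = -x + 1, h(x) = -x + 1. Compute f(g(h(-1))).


h(-1) = 2
g(2) = -1
f(-1) = -3

-3


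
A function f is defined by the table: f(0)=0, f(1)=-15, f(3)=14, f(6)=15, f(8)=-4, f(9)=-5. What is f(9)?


Reading from the table at x = 9

-5


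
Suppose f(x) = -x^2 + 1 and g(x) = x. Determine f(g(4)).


g(4) = 4
f(4) = (-1)*(4)^2 + 1 = -15

-15


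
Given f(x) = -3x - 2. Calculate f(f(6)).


58


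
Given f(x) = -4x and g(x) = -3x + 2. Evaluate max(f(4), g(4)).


-10


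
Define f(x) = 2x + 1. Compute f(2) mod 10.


f(2) = 5
5 mod 10 = 5

5


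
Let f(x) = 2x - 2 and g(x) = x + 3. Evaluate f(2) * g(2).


f(2) = 2
g(2) = 5
Product = 10

10


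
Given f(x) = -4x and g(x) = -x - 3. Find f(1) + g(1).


-8


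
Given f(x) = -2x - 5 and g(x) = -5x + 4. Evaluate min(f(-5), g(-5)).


5


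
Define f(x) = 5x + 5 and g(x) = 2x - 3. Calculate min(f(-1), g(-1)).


f(-1) = 0
g(-1) = -5
min = -5

-5


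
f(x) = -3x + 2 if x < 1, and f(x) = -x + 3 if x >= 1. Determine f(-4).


-4 satisfies x < 1
f(-4) = 14

14


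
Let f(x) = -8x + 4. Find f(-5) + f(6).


f(-5) = 44
f(6) = -44
Sum = 0

0


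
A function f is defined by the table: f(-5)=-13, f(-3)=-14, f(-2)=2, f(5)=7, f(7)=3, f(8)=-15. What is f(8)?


-15


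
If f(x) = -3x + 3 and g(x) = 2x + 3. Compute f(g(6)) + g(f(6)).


f(g(6)) = -42
g(f(6)) = -27
Sum = -69

-69


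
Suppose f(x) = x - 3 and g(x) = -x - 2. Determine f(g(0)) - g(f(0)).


f(g(0)) = -5
g(f(0)) = 1
Difference = -6

-6


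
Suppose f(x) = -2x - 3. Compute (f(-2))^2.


1


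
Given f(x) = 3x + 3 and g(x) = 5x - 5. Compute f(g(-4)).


g(-4) = -25
f(-25) = -72

-72


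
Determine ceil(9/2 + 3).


9/2 = 4.5
4.5 + 3 = 7.5
ceil(7.5) = 8

8


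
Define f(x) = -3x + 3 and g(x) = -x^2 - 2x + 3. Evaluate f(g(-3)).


g(-3) = 0
f(0) = 3

3


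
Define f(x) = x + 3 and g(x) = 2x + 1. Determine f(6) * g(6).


117


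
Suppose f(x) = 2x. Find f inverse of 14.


Solve 2x = 14
x = (14) / 2 = 7

7


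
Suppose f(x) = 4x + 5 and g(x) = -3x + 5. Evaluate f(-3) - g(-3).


f(-3) = -7
g(-3) = 14
Difference = -21

-21


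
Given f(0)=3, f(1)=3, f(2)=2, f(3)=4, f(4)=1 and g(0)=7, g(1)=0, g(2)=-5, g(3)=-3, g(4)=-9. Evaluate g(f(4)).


f(4) = 1
g(1) = 0

0


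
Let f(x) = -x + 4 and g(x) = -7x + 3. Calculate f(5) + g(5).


f(5) = -1
g(5) = -32
Sum = -33

-33


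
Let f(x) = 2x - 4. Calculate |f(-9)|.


f(-9) = -22
|-22| = 22

22


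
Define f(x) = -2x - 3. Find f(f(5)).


23


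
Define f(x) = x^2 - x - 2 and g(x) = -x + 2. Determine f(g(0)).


g(0) = 2
f(2) = 1*(2)^2 - 1*(2) - 2 = 0

0


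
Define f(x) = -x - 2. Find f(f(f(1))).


-3


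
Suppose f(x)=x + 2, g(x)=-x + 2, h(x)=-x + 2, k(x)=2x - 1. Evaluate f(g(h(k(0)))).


k(0) = -1
h(-1) = 3
g(3) = -1
f(-1) = 1

1


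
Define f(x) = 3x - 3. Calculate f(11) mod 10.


f(11) = 30
30 mod 10 = 0

0


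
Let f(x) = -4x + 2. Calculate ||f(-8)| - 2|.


f(-8) = 34
|34| = 34
|34 - 2| = 32

32


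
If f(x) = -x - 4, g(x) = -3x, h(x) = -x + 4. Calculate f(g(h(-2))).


14


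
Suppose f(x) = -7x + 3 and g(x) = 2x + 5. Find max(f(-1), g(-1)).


f(-1) = 10
g(-1) = 3
max = 10

10


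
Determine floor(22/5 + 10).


22/5 = 4.4
4.4 + 10 = 14.4
floor(14.4) = 14

14


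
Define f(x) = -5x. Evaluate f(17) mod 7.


f(17) = -85
-85 mod 7 = 6

6


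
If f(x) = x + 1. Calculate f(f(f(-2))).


f(-2) = -1
f(-1) = 0
f(0) = 1

1


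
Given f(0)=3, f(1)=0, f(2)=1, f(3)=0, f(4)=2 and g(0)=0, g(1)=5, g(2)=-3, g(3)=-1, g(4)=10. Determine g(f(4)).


f(4) = 2
g(2) = -3

-3


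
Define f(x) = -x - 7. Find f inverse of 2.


Solve -x - 7 = 2
x = (2 + 7) / (-1) = -9

-9


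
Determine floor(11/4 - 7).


11/4 = 2.75
2.75 - 7 = -4.25
floor(-4.25) = -5

-5


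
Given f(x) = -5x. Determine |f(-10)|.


50


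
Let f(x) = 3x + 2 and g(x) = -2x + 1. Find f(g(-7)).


g(-7) = 15
f(15) = 47

47


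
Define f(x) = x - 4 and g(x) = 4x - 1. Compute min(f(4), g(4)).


f(4) = 0
g(4) = 15
min = 0

0


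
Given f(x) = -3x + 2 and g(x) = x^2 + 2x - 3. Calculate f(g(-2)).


11


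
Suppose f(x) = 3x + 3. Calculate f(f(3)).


39


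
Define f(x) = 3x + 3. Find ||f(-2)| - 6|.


f(-2) = -3
|-3| = 3
|3 - 6| = 3

3


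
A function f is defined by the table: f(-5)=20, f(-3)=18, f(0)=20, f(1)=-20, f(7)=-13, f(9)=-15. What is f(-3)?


Reading from the table at x = -3

18


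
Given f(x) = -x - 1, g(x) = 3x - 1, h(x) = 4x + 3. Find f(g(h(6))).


-81


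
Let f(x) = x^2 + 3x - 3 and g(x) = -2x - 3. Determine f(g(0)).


g(0) = -3
f(-3) = 1*(-3)^2 + 3*(-3) - 3 = -3

-3


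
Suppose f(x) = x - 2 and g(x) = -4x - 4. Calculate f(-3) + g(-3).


f(-3) = -5
g(-3) = 8
Sum = 3

3


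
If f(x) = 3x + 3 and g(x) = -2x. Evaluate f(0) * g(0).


0


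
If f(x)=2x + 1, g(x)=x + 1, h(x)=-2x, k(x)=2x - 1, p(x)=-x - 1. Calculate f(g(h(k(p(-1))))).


p(-1) = 0
k(0) = -1
h(-1) = 2
g(2) = 3
f(3) = 7

7


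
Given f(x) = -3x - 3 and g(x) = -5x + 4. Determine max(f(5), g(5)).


f(5) = -18
g(5) = -21
max = -18

-18


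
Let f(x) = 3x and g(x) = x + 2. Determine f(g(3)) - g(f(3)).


f(g(3)) = 15
g(f(3)) = 11
Difference = 4

4


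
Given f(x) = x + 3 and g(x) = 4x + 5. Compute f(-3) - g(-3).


7


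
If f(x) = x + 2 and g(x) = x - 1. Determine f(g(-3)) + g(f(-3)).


f(g(-3)) = -2
g(f(-3)) = -2
Sum = -4

-4


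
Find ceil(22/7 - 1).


22/7 = 3.1429
3.1429 - 1 = 2.1429
ceil(2.1429) = 3

3


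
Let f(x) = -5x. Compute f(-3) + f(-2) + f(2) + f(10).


f(-3) = 15
f(-2) = 10
f(2) = -10
f(10) = -50
Sum = -35

-35


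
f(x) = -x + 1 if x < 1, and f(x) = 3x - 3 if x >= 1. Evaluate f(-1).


-1 satisfies x < 1
f(-1) = 2

2


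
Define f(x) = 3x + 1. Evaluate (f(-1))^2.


f(-1) = -2
(-2)^2 = 4

4


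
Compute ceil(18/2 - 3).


18/2 = 9
9 - 3 = 6
ceil(6) = 6

6


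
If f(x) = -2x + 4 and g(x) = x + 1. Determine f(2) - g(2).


f(2) = 0
g(2) = 3
Difference = -3

-3


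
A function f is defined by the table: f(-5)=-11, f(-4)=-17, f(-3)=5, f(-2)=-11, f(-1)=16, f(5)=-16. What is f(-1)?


Reading from the table at x = -1

16


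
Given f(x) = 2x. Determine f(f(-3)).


f(-3) = -6
f(-6) = -12

-12


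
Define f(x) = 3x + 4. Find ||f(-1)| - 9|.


f(-1) = 1
|1| = 1
|1 - 9| = 8

8


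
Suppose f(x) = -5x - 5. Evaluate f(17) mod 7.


1


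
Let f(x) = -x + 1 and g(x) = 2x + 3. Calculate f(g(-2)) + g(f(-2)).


f(g(-2)) = 2
g(f(-2)) = 9
Sum = 11

11


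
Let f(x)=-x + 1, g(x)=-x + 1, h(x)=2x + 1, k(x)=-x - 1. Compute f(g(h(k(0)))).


k(0) = -1
h(-1) = -1
g(-1) = 2
f(2) = -1

-1


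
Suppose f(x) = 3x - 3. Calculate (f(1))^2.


f(1) = 0
(0)^2 = 0

0


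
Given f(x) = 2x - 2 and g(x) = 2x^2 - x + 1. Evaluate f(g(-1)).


g(-1) = 4
f(4) = 6

6


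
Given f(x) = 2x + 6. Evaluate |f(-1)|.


f(-1) = 4
|4| = 4

4


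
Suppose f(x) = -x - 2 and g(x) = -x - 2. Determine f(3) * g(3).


f(3) = -5
g(3) = -5
Product = 25

25


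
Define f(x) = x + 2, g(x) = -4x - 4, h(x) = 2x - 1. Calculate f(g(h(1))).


-6


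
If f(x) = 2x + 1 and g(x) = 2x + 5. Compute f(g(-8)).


-21


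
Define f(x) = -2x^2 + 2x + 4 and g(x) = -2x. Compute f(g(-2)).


g(-2) = 4
f(4) = (-2)*(4)^2 + 2*(4) + 4 = -20

-20


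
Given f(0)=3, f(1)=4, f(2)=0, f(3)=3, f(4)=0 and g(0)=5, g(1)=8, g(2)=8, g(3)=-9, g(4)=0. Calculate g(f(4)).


f(4) = 0
g(0) = 5

5


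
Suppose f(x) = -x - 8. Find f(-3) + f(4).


f(-3) = -5
f(4) = -12
Sum = -17

-17


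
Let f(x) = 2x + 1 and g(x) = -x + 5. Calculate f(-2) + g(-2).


f(-2) = -3
g(-2) = 7
Sum = 4

4


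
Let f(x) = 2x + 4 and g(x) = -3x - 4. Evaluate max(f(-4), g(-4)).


f(-4) = -4
g(-4) = 8
max = 8

8


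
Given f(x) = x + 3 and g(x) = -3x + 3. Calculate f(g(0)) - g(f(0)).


f(g(0)) = 6
g(f(0)) = -6
Difference = 12

12


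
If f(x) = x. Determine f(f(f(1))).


f(1) = 1
f(1) = 1
f(1) = 1

1


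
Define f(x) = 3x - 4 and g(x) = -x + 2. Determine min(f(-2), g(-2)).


f(-2) = -10
g(-2) = 4
min = -10

-10


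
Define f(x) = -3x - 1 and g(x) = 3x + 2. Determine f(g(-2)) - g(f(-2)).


-6


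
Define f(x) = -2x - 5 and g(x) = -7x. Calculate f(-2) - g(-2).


f(-2) = -1
g(-2) = 14
Difference = -15

-15


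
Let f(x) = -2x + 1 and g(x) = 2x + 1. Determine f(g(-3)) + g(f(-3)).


f(g(-3)) = 11
g(f(-3)) = 15
Sum = 26

26


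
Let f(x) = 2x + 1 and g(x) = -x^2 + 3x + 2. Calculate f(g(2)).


g(2) = 4
f(4) = 9

9


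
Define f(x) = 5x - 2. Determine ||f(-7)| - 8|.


f(-7) = -37
|-37| = 37
|37 - 8| = 29

29


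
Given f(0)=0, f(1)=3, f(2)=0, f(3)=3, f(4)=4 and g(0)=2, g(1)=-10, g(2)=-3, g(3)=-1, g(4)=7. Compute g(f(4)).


7


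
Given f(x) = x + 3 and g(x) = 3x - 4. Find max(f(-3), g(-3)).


f(-3) = 0
g(-3) = -13
max = 0

0


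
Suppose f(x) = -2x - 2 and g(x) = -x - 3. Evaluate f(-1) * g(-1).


0


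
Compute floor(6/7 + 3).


6/7 = 0.8571
0.8571 + 3 = 3.8571
floor(3.8571) = 3

3


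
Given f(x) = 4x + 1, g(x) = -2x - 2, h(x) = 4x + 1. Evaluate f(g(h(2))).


h(2) = 9
g(9) = -20
f(-20) = -79

-79


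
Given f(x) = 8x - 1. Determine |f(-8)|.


f(-8) = -65
|-65| = 65

65


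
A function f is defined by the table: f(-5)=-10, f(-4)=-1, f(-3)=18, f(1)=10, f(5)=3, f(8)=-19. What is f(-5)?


Reading from the table at x = -5

-10


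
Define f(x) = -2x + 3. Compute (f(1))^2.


f(1) = 1
(1)^2 = 1

1


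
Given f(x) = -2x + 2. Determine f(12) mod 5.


f(12) = -22
-22 mod 5 = 3

3


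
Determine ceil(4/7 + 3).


4/7 = 0.5714
0.5714 + 3 = 3.5714
ceil(3.5714) = 4

4


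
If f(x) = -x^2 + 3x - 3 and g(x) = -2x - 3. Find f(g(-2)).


-1


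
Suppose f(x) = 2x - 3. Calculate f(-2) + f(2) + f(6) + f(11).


f(-2) = -7
f(2) = 1
f(6) = 9
f(11) = 19
Sum = 22

22


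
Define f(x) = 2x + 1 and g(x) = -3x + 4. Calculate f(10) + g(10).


-5


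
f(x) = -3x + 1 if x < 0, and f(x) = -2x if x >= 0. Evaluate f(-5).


-5 satisfies x < 0
f(-5) = 16

16


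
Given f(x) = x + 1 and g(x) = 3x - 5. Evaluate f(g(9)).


g(9) = 22
f(22) = 23

23


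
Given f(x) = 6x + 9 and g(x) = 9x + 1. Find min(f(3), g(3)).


f(3) = 27
g(3) = 28
min = 27

27


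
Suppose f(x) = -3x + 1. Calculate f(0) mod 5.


1


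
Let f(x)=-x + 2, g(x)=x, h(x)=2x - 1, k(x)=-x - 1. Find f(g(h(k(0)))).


k(0) = -1
h(-1) = -3
g(-3) = -3
f(-3) = 5

5


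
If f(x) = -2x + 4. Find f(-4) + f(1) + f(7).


f(-4) = 12
f(1) = 2
f(7) = -10
Sum = 4

4


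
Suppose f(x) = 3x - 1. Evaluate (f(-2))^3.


-343


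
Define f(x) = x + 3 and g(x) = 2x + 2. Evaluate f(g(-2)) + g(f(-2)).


f(g(-2)) = 1
g(f(-2)) = 4
Sum = 5

5


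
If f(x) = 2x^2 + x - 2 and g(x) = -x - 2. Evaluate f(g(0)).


g(0) = -2
f(-2) = 2*(-2)^2 + 1*(-2) - 2 = 4

4
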